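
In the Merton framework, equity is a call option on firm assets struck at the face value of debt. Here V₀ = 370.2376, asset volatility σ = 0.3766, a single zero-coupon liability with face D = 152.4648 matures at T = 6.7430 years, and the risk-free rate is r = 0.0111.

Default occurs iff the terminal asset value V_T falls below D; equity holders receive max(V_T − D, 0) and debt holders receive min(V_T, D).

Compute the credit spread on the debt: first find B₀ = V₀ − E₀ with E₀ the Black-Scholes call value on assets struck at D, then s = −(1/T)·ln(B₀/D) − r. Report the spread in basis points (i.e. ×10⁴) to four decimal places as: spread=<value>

d₁ = [ln(V₀/D) + (r + σ²/2)T] / (σ√T)
   = [ln(370.2376/152.4648) + (0.0111 + 0.5·0.3766²)·6.7430] / (0.3766·√6.7430)
   = [0.887211 + 0.553019] / 0.977928 = 1.472736
d₂ = d₁ − σ√T = 1.472736 − 0.977928 = 0.494808
N(d₁) = 0.929589,  N(d₂) = 0.689632,  e^(−rT) = 0.927885
E₀ = V₀·N(d₁) − D·e^(−rT)·N(d₂)
   = 370.2376·0.929589 − 152.4648·0.927885·0.689632 = 246.606615
B₀ = V₀ − E₀ = 370.2376 − 246.606615 = 123.630985
spread = −(1/T)·ln(B₀/D) − r = −(1/6.7430)·ln(123.630985/152.4648) − 0.0111 = 0.01998891
in basis points: 0.01998891 × 10⁴ = 199.8891 bp

spread=199.8891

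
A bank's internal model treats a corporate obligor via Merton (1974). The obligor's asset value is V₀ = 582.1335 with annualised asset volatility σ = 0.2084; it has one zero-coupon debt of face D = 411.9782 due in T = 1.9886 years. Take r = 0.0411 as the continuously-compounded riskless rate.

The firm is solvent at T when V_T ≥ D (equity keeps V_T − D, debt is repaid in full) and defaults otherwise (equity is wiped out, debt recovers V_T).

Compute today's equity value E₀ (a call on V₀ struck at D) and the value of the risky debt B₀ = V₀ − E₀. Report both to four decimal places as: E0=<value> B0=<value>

d₁ = [ln(V₀/D) + (r + σ²/2)T] / (σ√T)
   = [ln(582.1335/411.9782) + (0.0411 + 0.5·0.2084²)·1.9886] / (0.2084·√1.9886)
   = [0.345729 + 0.124914] / 0.293881 = 1.601478
d₂ = d₁ − σ√T = 1.601478 − 0.293881 = 1.307597
N(d₁) = 0.945364,  N(d₂) = 0.904495,  e^(−rT) = 0.921519
E₀ = V₀·N(d₁) − D·e^(−rT)·N(d₂)
   = 582.1335·0.945364 − 411.9782·0.921519·0.904495 = 206.940505
B₀ = V₀ − E₀ = 582.1335 − 206.940505 = 375.192995

E0=206.9405 B0=375.1930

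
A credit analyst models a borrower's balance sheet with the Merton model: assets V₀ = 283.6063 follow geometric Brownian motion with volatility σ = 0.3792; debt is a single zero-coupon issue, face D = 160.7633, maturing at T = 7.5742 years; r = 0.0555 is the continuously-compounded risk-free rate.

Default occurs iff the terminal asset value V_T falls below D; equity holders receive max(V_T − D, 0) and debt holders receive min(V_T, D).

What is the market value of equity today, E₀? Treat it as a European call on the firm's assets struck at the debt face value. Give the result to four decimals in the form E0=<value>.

E0=193.3055

d₁ = [ln(V₀/D) + (r + σ²/2)T] / (σ√T)
   = [ln(283.6063/160.7633) + (0.0555 + 0.5·0.3792²)·7.5742] / (0.3792·√7.5742)
   = [0.567654 + 0.964925] / 1.043606 = 1.468541
d₂ = d₁ − σ√T = 1.468541 − 1.043606 = 0.424935
N(d₁) = 0.929021,  N(d₂) = 0.664558,  e^(−rT) = 0.656805
E₀ = V₀·N(d₁) − D·e^(−rT)·N(d₂)
   = 283.6063·0.929021 − 160.7633·0.656805·0.664558 = 193.305548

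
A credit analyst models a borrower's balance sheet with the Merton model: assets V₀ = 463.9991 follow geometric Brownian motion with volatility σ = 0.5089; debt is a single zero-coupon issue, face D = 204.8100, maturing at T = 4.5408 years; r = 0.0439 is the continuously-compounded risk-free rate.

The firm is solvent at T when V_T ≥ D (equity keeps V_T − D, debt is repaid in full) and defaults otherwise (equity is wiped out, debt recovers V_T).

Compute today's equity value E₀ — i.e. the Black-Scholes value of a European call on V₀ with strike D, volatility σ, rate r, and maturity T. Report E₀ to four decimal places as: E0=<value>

d₁ = [ln(V₀/D) + (r + σ²/2)T] / (σ√T)
   = [ln(463.9991/204.8100) + (0.0439 + 0.5·0.5089²)·4.5408] / (0.5089·√4.5408)
   = [0.817800 + 0.787328] / 1.084423 = 1.480168
d₂ = d₁ − σ√T = 1.480168 − 1.084423 = 0.395745
N(d₁) = 0.930586,  N(d₂) = 0.653853,  e^(−rT) = 0.819270
E₀ = V₀·N(d₁) − D·e^(−rT)·N(d₂)
   = 463.9991·0.930586 − 204.8100·0.819270·0.653853 = 322.077775

E0=322.0778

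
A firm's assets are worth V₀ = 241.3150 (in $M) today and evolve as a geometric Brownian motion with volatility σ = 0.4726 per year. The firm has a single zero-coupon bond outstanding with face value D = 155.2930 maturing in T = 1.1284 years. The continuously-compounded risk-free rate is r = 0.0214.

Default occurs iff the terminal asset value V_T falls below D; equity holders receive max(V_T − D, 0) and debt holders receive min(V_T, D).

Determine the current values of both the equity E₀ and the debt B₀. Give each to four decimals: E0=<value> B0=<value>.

E0=98.7399 B0=142.5751

d₁ = [ln(V₀/D) + (r + σ²/2)T] / (σ√T)
   = [ln(241.3150/155.2930) + (0.0214 + 0.5·0.4726²)·1.1284] / (0.4726·√1.1284)
   = [0.440789 + 0.150162] / 0.502025 = 1.177136
d₂ = d₁ − σ√T = 1.177136 − 0.502025 = 0.675111
N(d₁) = 0.880429,  N(d₂) = 0.750198,  e^(−rT) = 0.976141
E₀ = V₀·N(d₁) − D·e^(−rT)·N(d₂)
   = 241.3150·0.880429 − 155.2930·0.976141·0.750198 = 98.739940
B₀ = V₀ − E₀ = 241.3150 − 98.739940 = 142.575060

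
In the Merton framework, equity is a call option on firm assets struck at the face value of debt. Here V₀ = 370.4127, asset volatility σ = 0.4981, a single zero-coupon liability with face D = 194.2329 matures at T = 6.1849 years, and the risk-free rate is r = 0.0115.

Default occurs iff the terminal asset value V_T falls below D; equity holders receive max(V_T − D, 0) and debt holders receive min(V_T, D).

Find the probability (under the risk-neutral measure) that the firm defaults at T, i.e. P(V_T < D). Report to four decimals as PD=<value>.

d₁ = [ln(V₀/D) + (r + σ²/2)T] / (σ√T)
   = [ln(370.4127/194.2329) + (0.0115 + 0.5·0.4981²)·6.1849] / (0.4981·√6.1849)
   = [0.645560 + 0.838374] / 1.238748 = 1.197931
d₂ = d₁ − σ√T = 1.197931 − 1.238748 = -0.040817
risk-neutral PD = N(−d₂) = N(0.040817) = 0.516279

PD=0.5163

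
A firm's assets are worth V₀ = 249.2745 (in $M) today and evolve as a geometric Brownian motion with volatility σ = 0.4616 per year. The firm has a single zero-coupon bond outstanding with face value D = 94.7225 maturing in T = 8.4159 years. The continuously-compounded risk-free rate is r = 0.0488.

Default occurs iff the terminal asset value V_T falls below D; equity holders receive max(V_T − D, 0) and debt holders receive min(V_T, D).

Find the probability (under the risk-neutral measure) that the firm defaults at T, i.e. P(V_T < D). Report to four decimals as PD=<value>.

PD=0.3595

d₁ = [ln(V₀/D) + (r + σ²/2)T] / (σ√T)
   = [ln(249.2745/94.7225) + (0.0488 + 0.5·0.4616²)·8.4159] / (0.4616·√8.4159)
   = [0.967603 + 1.307303] / 1.339109 = 1.698820
d₂ = d₁ − σ√T = 1.698820 − 1.339109 = 0.359711
risk-neutral PD = N(−d₂) = N(-0.359711) = 0.359532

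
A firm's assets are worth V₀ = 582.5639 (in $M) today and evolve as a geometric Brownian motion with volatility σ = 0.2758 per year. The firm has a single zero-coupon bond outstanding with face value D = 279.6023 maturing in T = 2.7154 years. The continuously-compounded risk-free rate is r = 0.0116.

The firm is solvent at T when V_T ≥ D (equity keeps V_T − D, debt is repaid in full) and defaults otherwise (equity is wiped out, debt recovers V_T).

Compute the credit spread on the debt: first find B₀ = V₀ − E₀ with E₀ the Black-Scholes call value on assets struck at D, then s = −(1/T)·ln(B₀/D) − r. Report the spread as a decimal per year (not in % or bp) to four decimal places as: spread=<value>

spread=0.0046

d₁ = [ln(V₀/D) + (r + σ²/2)T] / (σ√T)
   = [ln(582.5639/279.6023) + (0.0116 + 0.5·0.2758²)·2.7154] / (0.2758·√2.7154)
   = [0.734071 + 0.134773] / 0.454476 = 1.911747
d₂ = d₁ − σ√T = 1.911747 − 0.454476 = 1.457271
N(d₁) = 0.972046,  N(d₂) = 0.927479,  e^(−rT) = 0.968992
E₀ = V₀·N(d₁) − D·e^(−rT)·N(d₂)
   = 582.5639·0.972046 − 279.6023·0.968992·0.927479 = 314.994496
B₀ = V₀ − E₀ = 582.5639 − 314.994496 = 267.569404
spread = −(1/T)·ln(B₀/D) − r = −(1/2.7154)·ln(267.569404/279.6023) − 0.0116 = 0.00459992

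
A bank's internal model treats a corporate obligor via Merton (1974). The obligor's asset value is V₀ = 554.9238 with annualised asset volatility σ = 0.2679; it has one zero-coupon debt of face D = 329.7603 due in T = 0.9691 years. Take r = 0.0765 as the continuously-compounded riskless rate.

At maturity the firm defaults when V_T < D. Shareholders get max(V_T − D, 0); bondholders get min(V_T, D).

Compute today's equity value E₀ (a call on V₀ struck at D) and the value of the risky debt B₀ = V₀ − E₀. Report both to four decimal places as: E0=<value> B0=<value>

E0=249.1775 B0=305.7463

d₁ = [ln(V₀/D) + (r + σ²/2)T] / (σ√T)
   = [ln(554.9238/329.7603) + (0.0765 + 0.5·0.2679²)·0.9691] / (0.2679·√0.9691)
   = [0.520465 + 0.108913] / 0.263728 = 2.386459
d₂ = d₁ − σ√T = 2.386459 − 0.263728 = 2.122731
N(d₁) = 0.991494,  N(d₂) = 0.983112,  e^(−rT) = 0.928545
E₀ = V₀·N(d₁) − D·e^(−rT)·N(d₂)
   = 554.9238·0.991494 − 329.7603·0.928545·0.983112 = 249.177519
B₀ = V₀ − E₀ = 554.9238 − 249.177519 = 305.746281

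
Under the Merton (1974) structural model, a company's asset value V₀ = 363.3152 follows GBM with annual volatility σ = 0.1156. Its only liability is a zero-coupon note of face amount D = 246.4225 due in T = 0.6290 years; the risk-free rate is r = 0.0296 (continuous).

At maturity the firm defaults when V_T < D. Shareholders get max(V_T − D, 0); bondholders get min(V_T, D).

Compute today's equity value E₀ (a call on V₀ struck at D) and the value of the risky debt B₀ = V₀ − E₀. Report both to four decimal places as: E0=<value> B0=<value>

E0=121.4383 B0=241.8769

d₁ = [ln(V₀/D) + (r + σ²/2)T] / (σ√T)
   = [ln(363.3152/246.4225) + (0.0296 + 0.5·0.1156²)·0.6290] / (0.1156·√0.6290)
   = [0.388223 + 0.022821] / 0.091682 = 4.483380
d₂ = d₁ − σ√T = 4.483380 − 0.091682 = 4.391699
N(d₁) = 0.999996,  N(d₂) = 0.999994,  e^(−rT) = 0.981554
E₀ = V₀·N(d₁) − D·e^(−rT)·N(d₂)
   = 363.3152·0.999996 − 246.4225·0.981554·0.999994 = 121.438272
B₀ = V₀ − E₀ = 363.3152 − 121.438272 = 241.876928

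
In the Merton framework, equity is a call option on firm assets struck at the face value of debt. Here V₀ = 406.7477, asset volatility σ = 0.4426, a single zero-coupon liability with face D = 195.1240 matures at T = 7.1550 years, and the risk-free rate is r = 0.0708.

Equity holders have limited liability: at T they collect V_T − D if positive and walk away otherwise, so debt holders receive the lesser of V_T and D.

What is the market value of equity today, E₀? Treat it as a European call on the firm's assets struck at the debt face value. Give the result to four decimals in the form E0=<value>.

d₁ = [ln(V₀/D) + (r + σ²/2)T] / (σ√T)
   = [ln(406.7477/195.1240) + (0.0708 + 0.5·0.4426²)·7.1550] / (0.4426·√7.1550)
   = [0.734558 + 1.207388] / 1.183903 = 1.640291
d₂ = d₁ − σ√T = 1.640291 − 1.183903 = 0.456387
N(d₁) = 0.949528,  N(d₂) = 0.675944,  e^(−rT) = 0.602556
E₀ = V₀·N(d₁) − D·e^(−rT)·N(d₂)
   = 406.7477·0.949528 − 195.1240·0.602556·0.675944 = 306.745236

E0=306.7452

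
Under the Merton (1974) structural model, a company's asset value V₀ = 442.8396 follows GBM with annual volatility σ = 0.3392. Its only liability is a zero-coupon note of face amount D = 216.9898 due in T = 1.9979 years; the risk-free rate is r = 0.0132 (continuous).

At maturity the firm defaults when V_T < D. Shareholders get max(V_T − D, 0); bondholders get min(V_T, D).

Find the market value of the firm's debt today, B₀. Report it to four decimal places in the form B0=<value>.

d₁ = [ln(V₀/D) + (r + σ²/2)T] / (σ√T)
   = [ln(442.8396/216.9898) + (0.0132 + 0.5·0.3392²)·1.9979] / (0.3392·√1.9979)
   = [0.713357 + 0.141308] / 0.479449 = 1.782598
d₂ = d₁ − σ√T = 1.782598 − 0.479449 = 1.303149
N(d₁) = 0.962674,  N(d₂) = 0.903738,  e^(−rT) = 0.973972
E₀ = V₀·N(d₁) − D·e^(−rT)·N(d₂)
   = 442.8396·0.962674 − 216.9898·0.973972·0.903738 = 235.312351
B₀ = V₀ − E₀ = 442.8396 − 235.312351 = 207.527249

B0=207.5272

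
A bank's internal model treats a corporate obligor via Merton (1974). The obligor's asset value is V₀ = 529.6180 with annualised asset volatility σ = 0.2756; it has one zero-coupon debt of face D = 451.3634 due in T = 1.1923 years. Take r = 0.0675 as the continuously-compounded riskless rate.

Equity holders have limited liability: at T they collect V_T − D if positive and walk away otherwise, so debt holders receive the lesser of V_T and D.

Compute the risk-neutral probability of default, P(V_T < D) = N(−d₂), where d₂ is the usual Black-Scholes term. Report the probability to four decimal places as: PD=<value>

PD=0.2584

d₁ = [ln(V₀/D) + (r + σ²/2)T] / (σ√T)
   = [ln(529.6180/451.3634) + (0.0675 + 0.5·0.2756²)·1.1923] / (0.2756·√1.1923)
   = [0.159883 + 0.125761] / 0.300935 = 0.949191
d₂ = d₁ − σ√T = 0.949191 − 0.300935 = 0.648256
risk-neutral PD = N(−d₂) = N(-0.648256) = 0.258410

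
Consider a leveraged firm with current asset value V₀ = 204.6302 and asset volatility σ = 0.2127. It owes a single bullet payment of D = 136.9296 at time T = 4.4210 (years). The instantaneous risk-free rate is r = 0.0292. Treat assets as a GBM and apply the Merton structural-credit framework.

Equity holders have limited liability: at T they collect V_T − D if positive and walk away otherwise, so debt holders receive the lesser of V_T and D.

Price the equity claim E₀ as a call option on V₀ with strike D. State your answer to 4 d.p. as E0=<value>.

d₁ = [ln(V₀/D) + (r + σ²/2)T] / (σ√T)
   = [ln(204.6302/136.9296) + (0.0292 + 0.5·0.2127²)·4.4210] / (0.2127·√4.4210)
   = [0.401738 + 0.229099] / 0.447227 = 1.410552
d₂ = d₁ − σ√T = 1.410552 − 0.447227 = 0.963325
N(d₁) = 0.920812,  N(d₂) = 0.832308,  e^(−rT) = 0.878892
E₀ = V₀·N(d₁) − D·e^(−rT)·N(d₂)
   = 204.6302·0.920812 − 136.9296·0.878892·0.832308 = 88.260667

E0=88.2607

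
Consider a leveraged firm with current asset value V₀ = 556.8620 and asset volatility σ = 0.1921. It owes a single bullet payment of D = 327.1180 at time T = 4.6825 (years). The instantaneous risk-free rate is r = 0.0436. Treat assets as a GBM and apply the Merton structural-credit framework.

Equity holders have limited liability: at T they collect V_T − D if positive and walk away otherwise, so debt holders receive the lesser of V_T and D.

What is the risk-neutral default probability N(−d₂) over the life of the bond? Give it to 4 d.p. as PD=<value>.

d₁ = [ln(V₀/D) + (r + σ²/2)T] / (σ√T)
   = [ln(556.8620/327.1180) + (0.0436 + 0.5·0.1921²)·4.6825] / (0.1921·√4.6825)
   = [0.531996 + 0.290555] / 0.415687 = 1.978776
d₂ = d₁ − σ√T = 1.978776 − 0.415687 = 1.563090
risk-neutral PD = N(−d₂) = N(-1.563090) = 0.059016

PD=0.0590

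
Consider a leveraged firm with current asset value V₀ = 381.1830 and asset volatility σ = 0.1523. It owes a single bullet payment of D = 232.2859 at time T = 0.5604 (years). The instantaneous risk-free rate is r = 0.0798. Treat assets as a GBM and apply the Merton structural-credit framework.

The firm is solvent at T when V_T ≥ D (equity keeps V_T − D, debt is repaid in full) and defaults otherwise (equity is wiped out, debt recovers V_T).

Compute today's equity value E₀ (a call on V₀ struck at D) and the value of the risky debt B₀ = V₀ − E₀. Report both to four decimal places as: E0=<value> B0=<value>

d₁ = [ln(V₀/D) + (r + σ²/2)T] / (σ√T)
   = [ln(381.1830/232.2859) + (0.0798 + 0.5·0.1523²)·0.5604] / (0.1523·√0.5604)
   = [0.495311 + 0.051219] / 0.114012 = 4.793635
d₂ = d₁ − σ√T = 4.793635 − 0.114012 = 4.679623
N(d₁) = 0.999999,  N(d₂) = 0.999999,  e^(−rT) = 0.956265
E₀ = V₀·N(d₁) − D·e^(−rT)·N(d₂)
   = 381.1830·0.999999 − 232.2859·0.956265·0.999999 = 159.056067
B₀ = V₀ − E₀ = 381.1830 − 159.056067 = 222.126933

E0=159.0561 B0=222.1269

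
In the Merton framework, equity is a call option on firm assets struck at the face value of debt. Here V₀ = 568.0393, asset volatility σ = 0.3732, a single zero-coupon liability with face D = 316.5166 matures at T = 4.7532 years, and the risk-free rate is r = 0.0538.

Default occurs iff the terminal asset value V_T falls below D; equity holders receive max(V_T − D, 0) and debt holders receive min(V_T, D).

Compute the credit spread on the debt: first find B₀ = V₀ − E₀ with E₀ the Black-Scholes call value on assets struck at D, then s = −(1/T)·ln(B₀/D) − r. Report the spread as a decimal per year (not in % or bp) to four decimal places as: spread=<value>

spread=0.0203

d₁ = [ln(V₀/D) + (r + σ²/2)T] / (σ√T)
   = [ln(568.0393/316.5166) + (0.0538 + 0.5·0.3732²)·4.7532] / (0.3732·√4.7532)
   = [0.584815 + 0.586731] / 0.813644 = 1.439874
d₂ = d₁ − σ√T = 1.439874 − 0.813644 = 0.626230
N(d₁) = 0.925049,  N(d₂) = 0.734418,  e^(−rT) = 0.774357
E₀ = V₀·N(d₁) − D·e^(−rT)·N(d₂)
   = 568.0393·0.925049 − 316.5166·0.774357·0.734418 = 345.460383
B₀ = V₀ − E₀ = 568.0393 − 345.460383 = 222.578917
spread = −(1/T)·ln(B₀/D) − r = −(1/4.7532)·ln(222.578917/316.5166) − 0.0538 = 0.02027514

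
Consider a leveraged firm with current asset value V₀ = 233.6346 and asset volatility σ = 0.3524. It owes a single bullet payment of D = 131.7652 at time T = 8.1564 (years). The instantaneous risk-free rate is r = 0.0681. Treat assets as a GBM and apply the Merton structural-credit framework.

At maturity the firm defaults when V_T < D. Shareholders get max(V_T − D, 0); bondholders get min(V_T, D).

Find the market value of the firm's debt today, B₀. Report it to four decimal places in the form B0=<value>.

B0=67.5059

d₁ = [ln(V₀/D) + (r + σ²/2)T] / (σ√T)
   = [ln(233.6346/131.7652) + (0.0681 + 0.5·0.3524²)·8.1564] / (0.3524·√8.1564)
   = [0.572737 + 1.061905] / 1.006434 = 1.624192
d₂ = d₁ − σ√T = 1.624192 − 1.006434 = 0.617759
N(d₁) = 0.947833,  N(d₂) = 0.731633,  e^(−rT) = 0.573814
E₀ = V₀·N(d₁) − D·e^(−rT)·N(d₂)
   = 233.6346·0.947833 − 131.7652·0.573814·0.731633 = 166.128726
B₀ = V₀ − E₀ = 233.6346 − 166.128726 = 67.505874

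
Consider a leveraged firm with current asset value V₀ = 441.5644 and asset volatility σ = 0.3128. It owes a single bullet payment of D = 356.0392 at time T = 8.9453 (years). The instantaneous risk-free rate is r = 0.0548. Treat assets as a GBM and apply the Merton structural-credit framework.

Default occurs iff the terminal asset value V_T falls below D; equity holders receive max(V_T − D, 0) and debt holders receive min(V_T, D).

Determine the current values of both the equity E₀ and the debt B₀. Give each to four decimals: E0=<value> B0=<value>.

E0=258.9931 B0=182.5713

d₁ = [ln(V₀/D) + (r + σ²/2)T] / (σ√T)
   = [ln(441.5644/356.0392) + (0.0548 + 0.5·0.3128²)·8.9453] / (0.3128·√8.9453)
   = [0.215283 + 0.927824] / 0.935544 = 1.221863
d₂ = d₁ − σ√T = 1.221863 − 0.935544 = 0.286319
N(d₁) = 0.889120,  N(d₂) = 0.612683,  e^(−rT) = 0.612502
E₀ = V₀·N(d₁) − D·e^(−rT)·N(d₂)
   = 441.5644·0.889120 − 356.0392·0.612502·0.612683 = 258.993079
B₀ = V₀ − E₀ = 441.5644 − 258.993079 = 182.571321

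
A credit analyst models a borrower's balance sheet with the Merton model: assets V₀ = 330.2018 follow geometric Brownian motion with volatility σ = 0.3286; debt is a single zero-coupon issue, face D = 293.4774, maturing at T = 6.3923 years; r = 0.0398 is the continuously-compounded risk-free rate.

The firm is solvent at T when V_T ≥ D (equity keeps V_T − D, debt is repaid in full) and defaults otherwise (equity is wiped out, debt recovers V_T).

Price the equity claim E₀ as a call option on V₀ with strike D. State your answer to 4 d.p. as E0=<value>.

E0=149.4203

d₁ = [ln(V₀/D) + (r + σ²/2)T] / (σ√T)
   = [ln(330.2018/293.4774) + (0.0398 + 0.5·0.3286²)·6.3923] / (0.3286·√6.3923)
   = [0.117903 + 0.599527] / 0.830799 = 0.863543
d₂ = d₁ − σ√T = 0.863543 − 0.830799 = 0.032743
N(d₁) = 0.806080,  N(d₂) = 0.513060,  e^(−rT) = 0.775371
E₀ = V₀·N(d₁) − D·e^(−rT)·N(d₂)
   = 330.2018·0.806080 − 293.4774·0.775371·0.513060 = 149.420320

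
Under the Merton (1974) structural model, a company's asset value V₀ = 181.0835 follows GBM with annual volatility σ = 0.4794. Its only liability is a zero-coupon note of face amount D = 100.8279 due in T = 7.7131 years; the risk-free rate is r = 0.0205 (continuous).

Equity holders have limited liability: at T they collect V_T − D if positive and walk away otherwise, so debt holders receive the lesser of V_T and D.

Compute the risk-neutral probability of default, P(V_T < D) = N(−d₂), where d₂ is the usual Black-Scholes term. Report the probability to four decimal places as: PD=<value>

d₁ = [ln(V₀/D) + (r + σ²/2)T] / (σ√T)
   = [ln(181.0835/100.8279) + (0.0205 + 0.5·0.4794²)·7.7131] / (0.4794·√7.7131)
   = [0.585543 + 1.044448] / 1.331412 = 1.224257
d₂ = d₁ − σ√T = 1.224257 − 1.331412 = -0.107155
risk-neutral PD = N(−d₂) = N(0.107155) = 0.542667

PD=0.5427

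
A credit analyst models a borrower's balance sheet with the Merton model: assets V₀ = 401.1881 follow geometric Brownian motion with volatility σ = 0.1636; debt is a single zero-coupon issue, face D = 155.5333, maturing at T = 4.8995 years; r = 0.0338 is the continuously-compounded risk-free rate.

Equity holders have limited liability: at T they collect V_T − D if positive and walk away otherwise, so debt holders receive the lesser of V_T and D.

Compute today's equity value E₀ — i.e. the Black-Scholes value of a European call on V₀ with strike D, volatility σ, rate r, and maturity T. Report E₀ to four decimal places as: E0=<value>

d₁ = [ln(V₀/D) + (r + σ²/2)T] / (σ√T)
   = [ln(401.1881/155.5333) + (0.0338 + 0.5·0.1636²)·4.8995] / (0.1636·√4.8995)
   = [0.947571 + 0.231171] / 0.362126 = 3.255062
d₂ = d₁ − σ√T = 3.255062 − 0.362126 = 2.892936
N(d₁) = 0.999433,  N(d₂) = 0.998092,  e^(−rT) = 0.847382
E₀ = V₀·N(d₁) − D·e^(−rT)·N(d₂)
   = 401.1881·0.999433 − 155.5333·0.847382·0.998092 = 269.416001

E0=269.4160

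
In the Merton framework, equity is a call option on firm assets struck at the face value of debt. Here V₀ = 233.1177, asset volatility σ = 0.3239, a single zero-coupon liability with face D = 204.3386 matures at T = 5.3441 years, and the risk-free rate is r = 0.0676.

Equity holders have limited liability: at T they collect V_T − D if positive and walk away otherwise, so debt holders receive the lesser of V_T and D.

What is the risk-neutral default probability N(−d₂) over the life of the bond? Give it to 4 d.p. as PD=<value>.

PD=0.3882

d₁ = [ln(V₀/D) + (r + σ²/2)T] / (σ√T)
   = [ln(233.1177/204.3386) + (0.0676 + 0.5·0.3239²)·5.3441] / (0.3239·√5.3441)
   = [0.131765 + 0.641589] / 0.748770 = 1.032833
d₂ = d₁ − σ√T = 1.032833 − 0.748770 = 0.284064
risk-neutral PD = N(−d₂) = N(-0.284064) = 0.388181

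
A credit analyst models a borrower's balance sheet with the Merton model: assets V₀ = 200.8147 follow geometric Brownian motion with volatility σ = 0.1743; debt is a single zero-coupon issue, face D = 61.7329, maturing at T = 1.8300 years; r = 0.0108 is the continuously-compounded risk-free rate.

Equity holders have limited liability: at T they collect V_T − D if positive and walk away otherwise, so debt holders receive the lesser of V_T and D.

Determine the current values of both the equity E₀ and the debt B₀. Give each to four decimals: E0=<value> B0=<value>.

d₁ = [ln(V₀/D) + (r + σ²/2)T] / (σ√T)
   = [ln(200.8147/61.7329) + (0.0108 + 0.5·0.1743²)·1.8300] / (0.1743·√1.8300)
   = [1.179566 + 0.047562] / 0.235789 = 5.204354
d₂ = d₁ − σ√T = 5.204354 − 0.235789 = 4.968565
N(d₁) = 1.000000,  N(d₂) = 1.000000,  e^(−rT) = 0.980430
E₀ = V₀·N(d₁) − D·e^(−rT)·N(d₂)
   = 200.8147·1.000000 − 61.7329·0.980430·1.000000 = 140.289912
B₀ = V₀ − E₀ = 200.8147 − 140.289912 = 60.524788

E0=140.2899 B0=60.5248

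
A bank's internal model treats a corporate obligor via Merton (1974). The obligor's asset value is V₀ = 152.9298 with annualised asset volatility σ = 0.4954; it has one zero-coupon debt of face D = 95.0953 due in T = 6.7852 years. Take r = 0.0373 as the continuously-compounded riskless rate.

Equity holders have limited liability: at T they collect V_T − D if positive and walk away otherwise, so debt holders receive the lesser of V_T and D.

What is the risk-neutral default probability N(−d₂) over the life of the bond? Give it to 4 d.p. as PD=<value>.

d₁ = [ln(V₀/D) + (r + σ²/2)T] / (σ√T)
   = [ln(152.9298/95.0953) + (0.0373 + 0.5·0.4954²)·6.7852] / (0.4954·√6.7852)
   = [0.475099 + 1.085704] / 1.290439 = 1.209514
d₂ = d₁ − σ√T = 1.209514 − 1.290439 = -0.080925
risk-neutral PD = N(−d₂) = N(0.080925) = 0.532249

PD=0.5322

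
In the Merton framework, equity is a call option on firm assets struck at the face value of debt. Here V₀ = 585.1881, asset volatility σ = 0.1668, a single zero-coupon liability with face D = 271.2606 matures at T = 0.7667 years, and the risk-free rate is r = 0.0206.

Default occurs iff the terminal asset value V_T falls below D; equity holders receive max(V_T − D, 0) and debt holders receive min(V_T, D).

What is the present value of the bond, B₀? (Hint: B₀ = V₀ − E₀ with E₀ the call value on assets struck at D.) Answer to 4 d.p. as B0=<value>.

d₁ = [ln(V₀/D) + (r + σ²/2)T] / (σ√T)
   = [ln(585.1881/271.2606) + (0.0206 + 0.5·0.1668²)·0.7667] / (0.1668·√0.7667)
   = [0.768853 + 0.026460] / 0.146052 = 5.445394
d₂ = d₁ − σ√T = 5.445394 − 0.146052 = 5.299342
N(d₁) = 1.000000,  N(d₂) = 1.000000,  e^(−rT) = 0.984330
E₀ = V₀·N(d₁) − D·e^(−rT)·N(d₂)
   = 585.1881·1.000000 − 271.2606·0.984330·1.000000 = 318.178140
B₀ = V₀ − E₀ = 585.1881 − 318.178140 = 267.009960

B0=267.0100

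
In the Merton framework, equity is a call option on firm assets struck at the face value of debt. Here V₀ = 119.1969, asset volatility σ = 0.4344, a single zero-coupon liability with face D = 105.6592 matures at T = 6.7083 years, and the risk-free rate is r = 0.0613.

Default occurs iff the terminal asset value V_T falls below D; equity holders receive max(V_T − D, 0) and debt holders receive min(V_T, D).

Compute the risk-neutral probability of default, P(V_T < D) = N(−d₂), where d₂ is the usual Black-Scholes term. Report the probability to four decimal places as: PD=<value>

d₁ = [ln(V₀/D) + (r + σ²/2)T] / (σ√T)
   = [ln(119.1969/105.6592) + (0.0613 + 0.5·0.4344²)·6.7083] / (0.4344·√6.7083)
   = [0.120558 + 1.044158] / 1.125113 = 1.035199
d₂ = d₁ − σ√T = 1.035199 − 1.125113 = -0.089913
risk-neutral PD = N(−d₂) = N(0.089913) = 0.535822

PD=0.5358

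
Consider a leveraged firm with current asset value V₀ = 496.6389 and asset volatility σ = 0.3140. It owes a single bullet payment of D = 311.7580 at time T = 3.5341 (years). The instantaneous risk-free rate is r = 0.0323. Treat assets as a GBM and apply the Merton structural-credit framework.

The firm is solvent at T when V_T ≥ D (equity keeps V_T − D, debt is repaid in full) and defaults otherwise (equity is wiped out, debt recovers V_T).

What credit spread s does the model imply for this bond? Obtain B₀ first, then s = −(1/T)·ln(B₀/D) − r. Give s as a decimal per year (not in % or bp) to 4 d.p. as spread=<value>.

d₁ = [ln(V₀/D) + (r + σ²/2)T] / (σ√T)
   = [ln(496.6389/311.7580) + (0.0323 + 0.5·0.3140²)·3.5341] / (0.3140·√3.5341)
   = [0.465636 + 0.288375] / 0.590295 = 1.277347
d₂ = d₁ − σ√T = 1.277347 − 0.590295 = 0.687052
N(d₁) = 0.899260,  N(d₂) = 0.753975,  e^(−rT) = 0.892123
E₀ = V₀·N(d₁) − D·e^(−rT)·N(d₂)
   = 496.6389·0.899260 − 311.7580·0.892123·0.753975 = 236.907165
B₀ = V₀ − E₀ = 496.6389 − 236.907165 = 259.731735
spread = −(1/T)·ln(B₀/D) − r = −(1/3.5341)·ln(259.731735/311.7580) − 0.0323 = 0.01936179

spread=0.0194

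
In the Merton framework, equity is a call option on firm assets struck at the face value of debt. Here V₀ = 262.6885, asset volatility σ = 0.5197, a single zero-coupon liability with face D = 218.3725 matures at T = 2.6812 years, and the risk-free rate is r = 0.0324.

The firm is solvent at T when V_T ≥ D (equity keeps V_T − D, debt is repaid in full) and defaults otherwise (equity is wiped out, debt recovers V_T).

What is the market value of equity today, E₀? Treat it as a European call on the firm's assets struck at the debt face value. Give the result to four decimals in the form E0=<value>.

E0=111.1068

d₁ = [ln(V₀/D) + (r + σ²/2)T] / (σ√T)
   = [ln(262.6885/218.3725) + (0.0324 + 0.5·0.5197²)·2.6812] / (0.5197·√2.6812)
   = [0.184767 + 0.448951] / 0.850976 = 0.744695
d₂ = d₁ − σ√T = 0.744695 − 0.850976 = -0.106281
N(d₁) = 0.771772,  N(d₂) = 0.457680,  e^(−rT) = 0.916795
E₀ = V₀·N(d₁) − D·e^(−rT)·N(d₂)
   = 262.6885·0.771772 − 218.3725·0.916795·0.457680 = 111.106803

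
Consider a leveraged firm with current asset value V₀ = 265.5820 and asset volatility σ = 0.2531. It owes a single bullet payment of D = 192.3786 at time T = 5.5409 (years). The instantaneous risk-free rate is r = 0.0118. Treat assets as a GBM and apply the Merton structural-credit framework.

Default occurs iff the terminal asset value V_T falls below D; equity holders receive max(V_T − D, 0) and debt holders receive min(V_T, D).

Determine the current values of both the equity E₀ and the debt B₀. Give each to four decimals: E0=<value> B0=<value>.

E0=105.1085 B0=160.4735

d₁ = [ln(V₀/D) + (r + σ²/2)T] / (σ√T)
   = [ln(265.5820/192.3786) + (0.0118 + 0.5·0.2531²)·5.5409] / (0.2531·√5.5409)
   = [0.322458 + 0.242857] / 0.595775 = 0.948873
d₂ = d₁ − σ√T = 0.948873 − 0.595775 = 0.353098
N(d₁) = 0.828657,  N(d₂) = 0.637993,  e^(−rT) = 0.936709
E₀ = V₀·N(d₁) − D·e^(−rT)·N(d₂)
   = 265.5820·0.828657 − 192.3786·0.936709·0.637993 = 105.108476
B₀ = V₀ − E₀ = 265.5820 − 105.108476 = 160.473524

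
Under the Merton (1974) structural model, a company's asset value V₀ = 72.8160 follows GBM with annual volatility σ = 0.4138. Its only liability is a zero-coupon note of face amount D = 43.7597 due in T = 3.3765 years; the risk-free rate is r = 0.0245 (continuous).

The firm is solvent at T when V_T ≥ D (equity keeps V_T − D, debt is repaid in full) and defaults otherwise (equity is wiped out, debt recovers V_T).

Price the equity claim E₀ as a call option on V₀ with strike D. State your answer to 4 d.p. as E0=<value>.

d₁ = [ln(V₀/D) + (r + σ²/2)T] / (σ√T)
   = [ln(72.8160/43.7597) + (0.0245 + 0.5·0.4138²)·3.3765] / (0.4138·√3.3765)
   = [0.509222 + 0.371804] / 0.760368 = 1.158684
d₂ = d₁ − σ√T = 1.158684 − 0.760368 = 0.398316
N(d₁) = 0.876708,  N(d₂) = 0.654801,  e^(−rT) = 0.920605
E₀ = V₀·N(d₁) − D·e^(−rT)·N(d₂)
   = 72.8160·0.876708 − 43.7597·0.920605·0.654801 = 37.459400

E0=37.4594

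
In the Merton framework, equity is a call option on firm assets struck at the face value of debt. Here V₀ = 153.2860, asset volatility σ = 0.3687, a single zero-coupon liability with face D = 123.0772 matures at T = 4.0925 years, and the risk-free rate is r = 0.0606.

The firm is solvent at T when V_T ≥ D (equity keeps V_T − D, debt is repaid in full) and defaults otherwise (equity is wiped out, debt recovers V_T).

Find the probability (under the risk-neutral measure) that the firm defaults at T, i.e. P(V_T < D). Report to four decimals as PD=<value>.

d₁ = [ln(V₀/D) + (r + σ²/2)T] / (σ√T)
   = [ln(153.2860/123.0772) + (0.0606 + 0.5·0.3687²)·4.0925] / (0.3687·√4.0925)
   = [0.219494 + 0.526172] / 0.745877 = 0.999716
d₂ = d₁ − σ√T = 0.999716 − 0.745877 = 0.253839
risk-neutral PD = N(−d₂) = N(-0.253839) = 0.399810

PD=0.3998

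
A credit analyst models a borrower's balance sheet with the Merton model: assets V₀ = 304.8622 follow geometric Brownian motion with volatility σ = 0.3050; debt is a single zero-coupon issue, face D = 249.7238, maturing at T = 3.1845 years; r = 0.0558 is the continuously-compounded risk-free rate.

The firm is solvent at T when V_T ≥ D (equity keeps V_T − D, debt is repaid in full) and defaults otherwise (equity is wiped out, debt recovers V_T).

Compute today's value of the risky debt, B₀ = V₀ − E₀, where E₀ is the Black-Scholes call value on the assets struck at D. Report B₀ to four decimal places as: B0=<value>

d₁ = [ln(V₀/D) + (r + σ²/2)T] / (σ√T)
   = [ln(304.8622/249.7238) + (0.0558 + 0.5·0.3050²)·3.1845] / (0.3050·√3.1845)
   = [0.199504 + 0.325814] / 0.544278 = 0.965167
d₂ = d₁ − σ√T = 0.965167 − 0.544278 = 0.420889
N(d₁) = 0.832769,  N(d₂) = 0.663082,  e^(−rT) = 0.837198
E₀ = V₀·N(d₁) − D·e^(−rT)·N(d₂)
   = 304.8622·0.832769 − 249.7238·0.837198·0.663082 = 115.250555
B₀ = V₀ − E₀ = 304.8622 − 115.250555 = 189.611645

B0=189.6116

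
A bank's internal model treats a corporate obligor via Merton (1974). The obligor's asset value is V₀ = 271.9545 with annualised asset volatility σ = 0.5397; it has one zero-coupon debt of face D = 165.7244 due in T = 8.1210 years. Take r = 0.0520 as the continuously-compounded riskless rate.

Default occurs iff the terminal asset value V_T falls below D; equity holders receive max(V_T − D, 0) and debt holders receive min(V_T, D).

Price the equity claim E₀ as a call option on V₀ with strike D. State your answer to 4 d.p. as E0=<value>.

d₁ = [ln(V₀/D) + (r + σ²/2)T] / (σ√T)
   = [ln(271.9545/165.7244) + (0.0520 + 0.5·0.5397²)·8.1210] / (0.5397·√8.1210)
   = [0.495309 + 1.605019] / 1.538003 = 1.365620
d₂ = d₁ − σ√T = 1.365620 − 1.538003 = -0.172383
N(d₁) = 0.913971,  N(d₂) = 0.431568,  e^(−rT) = 0.655543
E₀ = V₀·N(d₁) − D·e^(−rT)·N(d₂)
   = 271.9545·0.913971 − 165.7244·0.655543·0.431568 = 201.673175

E0=201.6732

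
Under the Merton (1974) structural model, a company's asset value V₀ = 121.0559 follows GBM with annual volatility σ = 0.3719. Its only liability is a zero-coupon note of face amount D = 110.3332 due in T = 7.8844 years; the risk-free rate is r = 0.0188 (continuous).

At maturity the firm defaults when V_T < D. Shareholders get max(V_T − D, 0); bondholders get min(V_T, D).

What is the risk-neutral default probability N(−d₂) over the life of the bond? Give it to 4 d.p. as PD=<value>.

PD=0.6146

d₁ = [ln(V₀/D) + (r + σ²/2)T] / (σ√T)
   = [ln(121.0559/110.3332) + (0.0188 + 0.5·0.3719²)·7.8844] / (0.3719·√7.8844)
   = [0.092748 + 0.693471] / 1.044264 = 0.752892
d₂ = d₁ − σ√T = 0.752892 − 1.044264 = -0.291372
risk-neutral PD = N(−d₂) = N(0.291372) = 0.614617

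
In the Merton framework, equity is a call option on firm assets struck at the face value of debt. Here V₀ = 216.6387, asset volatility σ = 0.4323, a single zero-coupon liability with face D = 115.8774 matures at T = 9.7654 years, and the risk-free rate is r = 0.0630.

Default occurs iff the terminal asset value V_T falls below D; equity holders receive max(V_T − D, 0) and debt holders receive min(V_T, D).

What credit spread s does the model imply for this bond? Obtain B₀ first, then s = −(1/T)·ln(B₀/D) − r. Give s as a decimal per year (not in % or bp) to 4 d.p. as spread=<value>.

spread=0.0244

d₁ = [ln(V₀/D) + (r + σ²/2)T] / (σ√T)
   = [ln(216.6387/115.8774) + (0.0630 + 0.5·0.4323²)·9.7654] / (0.4323·√9.7654)
   = [0.625698 + 1.527715] / 1.350922 = 1.594033
d₂ = d₁ − σ√T = 1.594033 − 1.350922 = 0.243111
N(d₁) = 0.944536,  N(d₂) = 0.596040,  e^(−rT) = 0.540522
E₀ = V₀·N(d₁) − D·e^(−rT)·N(d₂)
   = 216.6387·0.944536 − 115.8774·0.540522·0.596040 = 167.290432
B₀ = V₀ − E₀ = 216.6387 − 167.290432 = 49.348268
spread = −(1/T)·ln(B₀/D) − r = −(1/9.7654)·ln(49.348268/115.8774) − 0.0630 = 0.02441373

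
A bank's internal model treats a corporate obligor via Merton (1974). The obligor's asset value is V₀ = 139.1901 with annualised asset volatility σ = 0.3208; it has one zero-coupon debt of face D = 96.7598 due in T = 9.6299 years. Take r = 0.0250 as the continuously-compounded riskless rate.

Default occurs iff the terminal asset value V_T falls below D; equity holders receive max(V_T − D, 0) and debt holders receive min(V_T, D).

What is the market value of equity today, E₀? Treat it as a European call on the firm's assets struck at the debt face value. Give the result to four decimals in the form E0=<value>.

d₁ = [ln(V₀/D) + (r + σ²/2)T] / (σ√T)
   = [ln(139.1901/96.7598) + (0.0250 + 0.5·0.3208²)·9.6299] / (0.3208·√9.6299)
   = [0.363609 + 0.736267] / 0.995509 = 1.104837
d₂ = d₁ − σ√T = 1.104837 − 0.995509 = 0.109328
N(d₁) = 0.865385,  N(d₂) = 0.543529,  e^(−rT) = 0.786040
E₀ = V₀·N(d₁) − D·e^(−rT)·N(d₂)
   = 139.1901·0.865385 − 96.7598·0.786040·0.543529 = 79.113797

E0=79.1138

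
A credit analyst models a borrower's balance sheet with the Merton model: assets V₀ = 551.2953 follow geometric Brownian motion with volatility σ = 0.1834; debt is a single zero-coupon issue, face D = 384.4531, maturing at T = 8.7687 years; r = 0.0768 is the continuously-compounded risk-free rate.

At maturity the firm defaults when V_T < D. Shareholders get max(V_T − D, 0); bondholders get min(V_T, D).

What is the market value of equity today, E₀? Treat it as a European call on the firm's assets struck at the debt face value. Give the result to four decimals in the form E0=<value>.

d₁ = [ln(V₀/D) + (r + σ²/2)T] / (σ√T)
   = [ln(551.2953/384.4531) + (0.0768 + 0.5·0.1834²)·8.7687] / (0.1834·√8.7687)
   = [0.360449 + 0.820906] / 0.543084 = 2.175272
d₂ = d₁ − σ√T = 2.175272 − 0.543084 = 1.632188
N(d₁) = 0.985195,  N(d₂) = 0.948680,  e^(−rT) = 0.509953
E₀ = V₀·N(d₁) − D·e^(−rT)·N(d₂)
   = 551.2953·0.985195 − 384.4531·0.509953·0.948680 = 357.141758

E0=357.1418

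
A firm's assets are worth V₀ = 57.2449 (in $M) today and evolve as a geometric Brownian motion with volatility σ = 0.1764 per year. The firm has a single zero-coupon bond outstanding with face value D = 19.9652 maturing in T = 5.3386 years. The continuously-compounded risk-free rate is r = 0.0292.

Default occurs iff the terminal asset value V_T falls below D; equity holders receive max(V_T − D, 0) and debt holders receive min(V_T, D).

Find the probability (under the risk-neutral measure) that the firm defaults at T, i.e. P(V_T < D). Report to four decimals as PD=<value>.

d₁ = [ln(V₀/D) + (r + σ²/2)T] / (σ√T)
   = [ln(57.2449/19.9652) + (0.0292 + 0.5·0.1764²)·5.3386] / (0.1764·√5.3386)
   = [1.053348 + 0.238948] / 0.407579 = 3.170659
d₂ = d₁ − σ√T = 3.170659 − 0.407579 = 2.763080
risk-neutral PD = N(−d₂) = N(-2.763080) = 0.002863

PD=0.0029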